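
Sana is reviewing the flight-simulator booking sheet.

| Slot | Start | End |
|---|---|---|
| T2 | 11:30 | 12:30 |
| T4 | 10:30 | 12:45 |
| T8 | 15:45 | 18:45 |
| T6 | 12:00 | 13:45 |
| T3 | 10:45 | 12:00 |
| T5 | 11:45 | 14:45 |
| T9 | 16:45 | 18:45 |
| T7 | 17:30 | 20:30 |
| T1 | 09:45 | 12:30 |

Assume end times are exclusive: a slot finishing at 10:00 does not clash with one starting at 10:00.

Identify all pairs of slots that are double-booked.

T1 & T2, T1 & T3, T1 & T4, T1 & T5, T1 & T6, T2 & T3, T2 & T4, T2 & T5, T2 & T6, T3 & T4, T3 & T5, T4 & T5, T4 & T6, T5 & T6, T7 & T8, T7 & T9, T8 & T9

Check each pair: they overlap iff neither finishes before the other starts.
Sorted by start: T1, T4, T3, T2, T5, T6, T8, T9, T7.
T4 starts before T1 ends → T1 and T4 overlap.
T3 starts before T1 ends → T1 and T3 overlap.
T2 starts before T1 ends → T1 and T2 overlap.
T5 starts before T1 ends → T1 and T5 overlap.
T6 starts before T1 ends → T1 and T6 overlap.
T8 starts after T1 ends — done with T1.
T3 starts before T4 ends → T4 and T3 overlap.
T2 starts before T4 ends → T4 and T2 overlap.
T5 starts before T4 ends → T4 and T5 overlap.
T6 starts before T4 ends → T4 and T6 overlap.
T8 starts after T4 ends — done with T4.
T2 starts before T3 ends → T3 and T2 overlap.
T5 starts before T3 ends → T3 and T5 overlap.
T6 starts exactly when T3 ends (back-to-back, no overlap) — done with T3.
T5 starts before T2 ends → T2 and T5 overlap.
T6 starts before T2 ends → T2 and T6 overlap.
T8 starts after T2 ends — done with T2.
T6 starts before T5 ends → T5 and T6 overlap.
T8 starts after T5 ends — done with T5.
T8 starts after T6 ends — done with T6.
T9 starts before T8 ends → T8 and T9 overlap.
T7 starts before T8 ends → T8 and T7 overlap.
T7 starts before T9 ends → T9 and T7 overlap.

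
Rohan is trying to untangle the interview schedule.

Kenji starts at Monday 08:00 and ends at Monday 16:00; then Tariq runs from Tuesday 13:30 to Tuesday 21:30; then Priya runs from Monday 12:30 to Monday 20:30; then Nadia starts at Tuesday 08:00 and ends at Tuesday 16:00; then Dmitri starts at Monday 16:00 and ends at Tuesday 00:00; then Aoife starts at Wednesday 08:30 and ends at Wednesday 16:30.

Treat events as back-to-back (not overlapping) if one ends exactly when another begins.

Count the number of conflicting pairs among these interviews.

Sorted by start: Kenji, Priya, Dmitri, Nadia, Tariq, Aoife.
Priya starts before Kenji ends → Kenji and Priya overlap.
Dmitri starts exactly when Kenji ends (back-to-back, no overlap); Kenji is clear from here.
Dmitri starts before Priya ends → Priya and Dmitri overlap.
Nadia starts after Priya ends; Priya is clear from here.
Nadia starts after Dmitri ends; Dmitri is clear from here.
Tariq starts before Nadia ends → Nadia and Tariq overlap.
Aoife starts after Nadia ends.
Aoife starts after Tariq ends.
Overlapping pairs: Dmitri & Priya, Kenji & Priya, Nadia & Tariq — 3 in total.

3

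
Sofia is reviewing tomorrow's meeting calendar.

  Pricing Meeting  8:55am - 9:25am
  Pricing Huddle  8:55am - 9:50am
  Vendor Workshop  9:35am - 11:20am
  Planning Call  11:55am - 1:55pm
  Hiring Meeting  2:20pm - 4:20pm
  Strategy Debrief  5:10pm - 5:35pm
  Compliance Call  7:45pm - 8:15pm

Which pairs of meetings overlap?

Sorted by start: Pricing Meeting, Pricing Huddle, Vendor Workshop, Planning Call, Hiring Meeting, Strategy Debrief, Compliance Call.
Pricing Huddle starts before Pricing Meeting ends → Pricing Meeting and Pricing Huddle overlap.
Vendor Workshop starts after Pricing Meeting ends, so nothing later overlaps Pricing Meeting either.
Vendor Workshop starts before Pricing Huddle ends → Pricing Huddle and Vendor Workshop overlap.
Planning Call starts after Pricing Huddle ends, so nothing later overlaps Pricing Huddle either.
Planning Call starts after Vendor Workshop ends, so nothing later overlaps Vendor Workshop either.
Hiring Meeting starts after Planning Call ends, so nothing later overlaps Planning Call either.
Strategy Debrief starts after Hiring Meeting ends, so nothing later overlaps Hiring Meeting either.
Compliance Call starts after Strategy Debrief ends.

Pricing Huddle & Pricing Meeting, Pricing Huddle & Vendor Workshop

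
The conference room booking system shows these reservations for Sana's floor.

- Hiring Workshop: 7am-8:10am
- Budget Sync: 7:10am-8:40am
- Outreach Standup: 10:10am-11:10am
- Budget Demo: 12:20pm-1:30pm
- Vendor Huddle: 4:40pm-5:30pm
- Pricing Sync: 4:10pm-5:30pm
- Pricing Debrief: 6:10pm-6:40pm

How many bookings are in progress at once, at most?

Sweep the timeline, counting +1 at each start and −1 at each end (ends before starts at a tie):
7am start Hiring Workshop → 1
7:10am start Budget Sync → 2
8:10am end Hiring Workshop → 1
8:40am end Budget Sync → 0
10:10am start Outreach Standup → 1
11:10am end Outreach Standup → 0
12:20pm start Budget Demo → 1
1:30pm end Budget Demo → 0
4:10pm start Pricing Sync → 1
4:40pm start Vendor Huddle → 2
5:30pm end Pricing Sync → 1
5:30pm end Vendor Huddle → 0
6:10pm start Pricing Debrief → 1
6:40pm end Pricing Debrief → 0
Peak is 2, at 7:10am (Budget Sync, Hiring Workshop).

2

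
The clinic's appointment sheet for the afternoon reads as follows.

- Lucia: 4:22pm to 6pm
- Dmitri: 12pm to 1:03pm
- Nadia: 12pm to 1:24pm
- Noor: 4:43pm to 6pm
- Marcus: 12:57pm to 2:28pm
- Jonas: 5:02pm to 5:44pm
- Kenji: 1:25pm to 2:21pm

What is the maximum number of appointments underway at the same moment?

3

Walk through starts and ends in time order (an end at T is processed before a start at T):
12pm start Dmitri → 1
12pm start Nadia → 2
12:57pm start Marcus → 3
1:03pm end Dmitri → 2
1:24pm end Nadia → 1
1:25pm start Kenji → 2
2:21pm end Kenji → 1
2:28pm end Marcus → 0
4:22pm start Lucia → 1
4:43pm start Noor → 2
5:02pm start Jonas → 3
5:44pm end Jonas → 2
6pm end Lucia → 1
6pm end Noor → 0
Peak is 3, at 12:57pm (Dmitri, Marcus, Nadia).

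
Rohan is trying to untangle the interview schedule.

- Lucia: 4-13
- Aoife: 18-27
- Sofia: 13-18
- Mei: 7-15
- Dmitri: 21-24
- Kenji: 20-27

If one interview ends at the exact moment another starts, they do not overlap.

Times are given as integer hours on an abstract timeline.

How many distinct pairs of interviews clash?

5

Sorted by start: Lucia, Mei, Sofia, Aoife, Kenji, Dmitri.
Mei starts before Lucia ends → Lucia and Mei overlap.
Sofia starts exactly when Lucia ends (back-to-back, no overlap); Lucia is clear from here.
Sofia starts before Mei ends → Mei and Sofia overlap.
Aoife starts after Mei ends; Mei is clear from here.
Aoife starts exactly when Sofia ends (back-to-back, no overlap); Sofia is clear from here.
Kenji starts before Aoife ends → Aoife and Kenji overlap.
Dmitri starts before Aoife ends → Aoife and Dmitri overlap.
Dmitri starts before Kenji ends → Kenji and Dmitri overlap.
Overlapping pairs: Aoife & Dmitri, Aoife & Kenji, Dmitri & Kenji, Lucia & Mei, Mei & Sofia — 5 in total.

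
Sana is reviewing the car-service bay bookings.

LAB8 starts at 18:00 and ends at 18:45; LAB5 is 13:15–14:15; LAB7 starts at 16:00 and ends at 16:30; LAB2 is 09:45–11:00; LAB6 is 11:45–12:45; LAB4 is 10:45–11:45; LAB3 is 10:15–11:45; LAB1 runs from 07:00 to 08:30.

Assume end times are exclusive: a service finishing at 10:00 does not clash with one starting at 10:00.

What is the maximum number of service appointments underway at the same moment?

3

Walk through starts and ends in time order (an end at T is processed before a start at T):
07:00 start LAB1 → 1
08:30 end LAB1 → 0
09:45 start LAB2 → 1
10:15 start LAB3 → 2
10:45 start LAB4 → 3
11:00 end LAB2 → 2
11:45 end LAB3 → 1
11:45 end LAB4 → 0
11:45 start LAB6 → 1
12:45 end LAB6 → 0
13:15 start LAB5 → 1
14:15 end LAB5 → 0
16:00 start LAB7 → 1
16:30 end LAB7 → 0
18:00 start LAB8 → 1
18:45 end LAB8 → 0
Peak is 3, at 10:45 (LAB2, LAB3, LAB4).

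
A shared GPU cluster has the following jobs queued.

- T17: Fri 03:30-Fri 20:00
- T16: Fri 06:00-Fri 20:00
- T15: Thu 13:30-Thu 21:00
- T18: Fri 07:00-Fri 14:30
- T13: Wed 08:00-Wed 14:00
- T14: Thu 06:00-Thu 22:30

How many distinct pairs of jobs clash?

4

Two intervals overlap when each starts before the other ends.
Sorted by start: T13, T14, T15, T17, T16, T18.
T14 starts after T13 ends — done with T13.
T15 starts before T14 ends → T14 and T15 overlap.
T17 starts after T14 ends — done with T14.
T17 starts after T15 ends — done with T15.
T16 starts before T17 ends → T17 and T16 overlap.
T18 starts before T17 ends → T17 and T18 overlap.
T18 starts before T16 ends → T16 and T18 overlap.
Overlapping pairs: T14 & T15, T16 & T17, T16 & T18, T17 & T18 — 4 in total.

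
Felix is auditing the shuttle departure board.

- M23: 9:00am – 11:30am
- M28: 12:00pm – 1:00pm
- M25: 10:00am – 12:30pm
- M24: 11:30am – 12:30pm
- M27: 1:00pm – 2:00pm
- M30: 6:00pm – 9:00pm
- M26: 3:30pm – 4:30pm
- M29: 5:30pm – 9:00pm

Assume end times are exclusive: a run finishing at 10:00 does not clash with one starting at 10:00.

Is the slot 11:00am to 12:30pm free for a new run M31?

M23: starts 9:00am before M31 ends 12:30pm, and ends 11:30am after M31 starts 11:00am → overlap.
M25: starts 10:00am before M31 ends 12:30pm, and ends 12:30pm after M31 starts 11:00am → overlap.
M24: starts 11:30am before M31 ends 12:30pm, and ends 12:30pm after M31 starts 11:00am → overlap.
M28: starts 12:00pm before M31 ends 12:30pm, and ends 1:00pm after M31 starts 11:00am → overlap.
M27: starts 1:00pm at or after M31 ends 12:30pm → clear.
M26: starts 3:30pm at or after M31 ends 12:30pm → clear.
M29: starts 5:30pm at or after M31 ends 12:30pm → clear.
M30: starts 6:00pm at or after M31 ends 12:30pm → clear.
M31 overlaps M23, M24, M25, M28.

No — it overlaps M23, M24, M25, M28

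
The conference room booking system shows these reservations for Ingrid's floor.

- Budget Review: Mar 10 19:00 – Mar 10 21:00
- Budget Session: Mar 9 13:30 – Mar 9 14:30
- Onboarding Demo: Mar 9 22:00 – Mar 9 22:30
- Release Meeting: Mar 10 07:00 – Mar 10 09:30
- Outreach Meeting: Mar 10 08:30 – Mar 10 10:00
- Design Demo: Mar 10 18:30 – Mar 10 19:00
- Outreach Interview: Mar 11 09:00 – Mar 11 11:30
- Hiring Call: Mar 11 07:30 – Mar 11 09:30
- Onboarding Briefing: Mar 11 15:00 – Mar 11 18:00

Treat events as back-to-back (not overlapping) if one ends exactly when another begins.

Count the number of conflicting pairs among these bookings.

Check each pair: they overlap iff neither finishes before the other starts.
Sorted by start: Budget Session, Onboarding Demo, Release Meeting, Outreach Meeting, Design Demo, Budget Review, Hiring Call, Outreach Interview, Onboarding Briefing.
Onboarding Demo starts after Budget Session ends, so nothing later overlaps Budget Session either.
Release Meeting starts after Onboarding Demo ends, so nothing later overlaps Onboarding Demo either.
Outreach Meeting starts before Release Meeting ends → Release Meeting and Outreach Meeting overlap.
Design Demo starts after Release Meeting ends, so nothing later overlaps Release Meeting either.
Design Demo starts after Outreach Meeting ends, so nothing later overlaps Outreach Meeting either.
Budget Review starts exactly when Design Demo ends (back-to-back, no overlap), so nothing later overlaps Design Demo either.
Hiring Call starts after Budget Review ends, so nothing later overlaps Budget Review either.
Outreach Interview starts before Hiring Call ends → Hiring Call and Outreach Interview overlap.
Onboarding Briefing starts after Hiring Call ends.
Onboarding Briefing starts after Outreach Interview ends.
Overlapping pairs: Hiring Call & Outreach Interview, Outreach Meeting & Release Meeting — 2 in total.

2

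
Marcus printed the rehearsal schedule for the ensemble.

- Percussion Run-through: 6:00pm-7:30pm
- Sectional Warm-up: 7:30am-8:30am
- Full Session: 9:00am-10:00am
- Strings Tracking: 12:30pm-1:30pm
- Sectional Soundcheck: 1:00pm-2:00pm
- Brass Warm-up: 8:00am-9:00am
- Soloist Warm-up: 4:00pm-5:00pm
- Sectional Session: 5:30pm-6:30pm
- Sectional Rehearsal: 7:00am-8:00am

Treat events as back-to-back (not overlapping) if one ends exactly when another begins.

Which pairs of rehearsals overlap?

Brass Warm-up & Sectional Warm-up, Percussion Run-through & Sectional Session, Sectional Rehearsal & Sectional Warm-up, Sectional Soundcheck & Strings Tracking

Sorted by start: Sectional Rehearsal, Sectional Warm-up, Brass Warm-up, Full Session, Strings Tracking, Sectional Soundcheck, Soloist Warm-up, Sectional Session, Percussion Run-through.
Sectional Warm-up starts before Sectional Rehearsal ends → Sectional Rehearsal and Sectional Warm-up overlap.
Brass Warm-up starts exactly when Sectional Rehearsal ends (back-to-back, no overlap), so Sectional Rehearsal has no further overlaps.
Brass Warm-up starts before Sectional Warm-up ends → Sectional Warm-up and Brass Warm-up overlap.
Full Session starts after Sectional Warm-up ends, so Sectional Warm-up has no further overlaps.
Full Session starts exactly when Brass Warm-up ends (back-to-back, no overlap), so Brass Warm-up has no further overlaps.
Strings Tracking starts after Full Session ends, so Full Session has no further overlaps.
Sectional Soundcheck starts before Strings Tracking ends → Strings Tracking and Sectional Soundcheck overlap.
Soloist Warm-up starts after Strings Tracking ends, so Strings Tracking has no further overlaps.
Soloist Warm-up starts after Sectional Soundcheck ends, so Sectional Soundcheck has no further overlaps.
Sectional Session starts after Soloist Warm-up ends, so Soloist Warm-up has no further overlaps.
Percussion Run-through starts before Sectional Session ends → Sectional Session and Percussion Run-through overlap.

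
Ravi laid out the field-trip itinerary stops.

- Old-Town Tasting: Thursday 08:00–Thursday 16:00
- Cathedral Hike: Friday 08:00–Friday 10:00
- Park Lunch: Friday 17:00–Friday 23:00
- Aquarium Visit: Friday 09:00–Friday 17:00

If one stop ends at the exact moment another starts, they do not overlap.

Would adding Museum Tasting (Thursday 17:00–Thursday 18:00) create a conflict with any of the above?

No — it doesn't clash with anything

Old-Town Tasting: ends Thursday 16:00 at or before Museum Tasting starts Thursday 17:00 → clear.
Cathedral Hike: starts Friday 08:00 at or after Museum Tasting ends Thursday 18:00 → clear.
Aquarium Visit: starts Friday 09:00 at or after Museum Tasting ends Thursday 18:00 → clear.
Park Lunch: starts Friday 17:00 at or after Museum Tasting ends Thursday 18:00 → clear.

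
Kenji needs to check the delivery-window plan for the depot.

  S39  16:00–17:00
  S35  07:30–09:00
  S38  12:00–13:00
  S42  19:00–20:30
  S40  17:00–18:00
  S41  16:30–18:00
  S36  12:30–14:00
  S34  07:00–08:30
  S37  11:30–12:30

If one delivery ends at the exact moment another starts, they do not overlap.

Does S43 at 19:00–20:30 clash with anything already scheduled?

Yes — it overlaps S42

S34: ends 08:30 at or before S43 starts 19:00 → clear.
S35: ends 09:00 at or before S43 starts 19:00 → clear.
S37: ends 12:30 at or before S43 starts 19:00 → clear.
S38: ends 13:00 at or before S43 starts 19:00 → clear.
S36: ends 14:00 at or before S43 starts 19:00 → clear.
S39: ends 17:00 at or before S43 starts 19:00 → clear.
S41: ends 18:00 at or before S43 starts 19:00 → clear.
S40: ends 18:00 at or before S43 starts 19:00 → clear.
S42: starts 19:00 before S43 ends 20:30, and ends 20:30 after S43 starts 19:00 → overlap.
S43 overlaps S42.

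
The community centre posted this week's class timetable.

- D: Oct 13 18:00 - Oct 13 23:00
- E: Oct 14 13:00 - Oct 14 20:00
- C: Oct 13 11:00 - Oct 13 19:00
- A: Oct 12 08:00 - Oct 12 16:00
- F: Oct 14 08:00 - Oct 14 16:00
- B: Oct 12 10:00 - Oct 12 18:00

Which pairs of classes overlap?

A & B, C & D, E & F

Check each pair: they overlap iff neither finishes before the other starts.
Sorted by start: A, B, C, D, F, E.
B starts before A ends → A and B overlap.
C starts after A ends — done with A.
C starts after B ends — done with B.
D starts before C ends → C and D overlap.
F starts after C ends — done with C.
F starts after D ends — done with D.
E starts before F ends → F and E overlap.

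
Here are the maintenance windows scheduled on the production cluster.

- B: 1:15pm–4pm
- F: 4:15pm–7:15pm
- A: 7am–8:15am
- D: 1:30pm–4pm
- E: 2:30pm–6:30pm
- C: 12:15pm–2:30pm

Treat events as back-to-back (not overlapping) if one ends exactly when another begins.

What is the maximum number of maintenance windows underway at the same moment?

3

Sweep the timeline, counting +1 at each start and −1 at each end (ends before starts at a tie):
7am start A → 1
8:15am end A → 0
12:15pm start C → 1
1:15pm start B → 2
1:30pm start D → 3
2:30pm end C → 2
2:30pm start E → 3
4pm end B → 2
4pm end D → 1
4:15pm start F → 2
6:30pm end E → 1
7:15pm end F → 0
Peak is 3, at 1:30pm (B, C, D).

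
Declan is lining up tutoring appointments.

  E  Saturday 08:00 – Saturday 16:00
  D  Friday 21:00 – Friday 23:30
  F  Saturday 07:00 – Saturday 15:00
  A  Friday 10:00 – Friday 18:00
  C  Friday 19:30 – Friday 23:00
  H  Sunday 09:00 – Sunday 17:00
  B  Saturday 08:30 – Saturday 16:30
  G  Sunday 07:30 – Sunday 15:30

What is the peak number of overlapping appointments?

Sort all start/end points and keep a running count:
Friday 10:00 start A → 1
Friday 18:00 end A → 0
Friday 19:30 start C → 1
Friday 21:00 start D → 2
Friday 23:00 end C → 1
Friday 23:30 end D → 0
Saturday 07:00 start F → 1
Saturday 08:00 start E → 2
Saturday 08:30 start B → 3
Saturday 15:00 end F → 2
Saturday 16:00 end E → 1
Saturday 16:30 end B → 0
Sunday 07:30 start G → 1
Sunday 09:00 start H → 2
Sunday 15:30 end G → 1
Sunday 17:00 end H → 0
Peak is 3, at Saturday 08:30 (B, E, F).

3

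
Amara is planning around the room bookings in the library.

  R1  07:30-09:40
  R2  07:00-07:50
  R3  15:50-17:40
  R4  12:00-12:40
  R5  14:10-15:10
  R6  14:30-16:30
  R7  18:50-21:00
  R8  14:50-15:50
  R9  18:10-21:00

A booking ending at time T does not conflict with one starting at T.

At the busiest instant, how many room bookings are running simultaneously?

Sort all start/end points and keep a running count:
07:00 start R2 → 1
07:30 start R1 → 2
07:50 end R2 → 1
09:40 end R1 → 0
12:00 start R4 → 1
12:40 end R4 → 0
14:10 start R5 → 1
14:30 start R6 → 2
14:50 start R8 → 3
15:10 end R5 → 2
15:50 end R8 → 1
15:50 start R3 → 2
16:30 end R6 → 1
17:40 end R3 → 0
18:10 start R9 → 1
18:50 start R7 → 2
21:00 end R7 → 1
21:00 end R9 → 0
Peak is 3, at 14:50 (R5, R6, R8).

3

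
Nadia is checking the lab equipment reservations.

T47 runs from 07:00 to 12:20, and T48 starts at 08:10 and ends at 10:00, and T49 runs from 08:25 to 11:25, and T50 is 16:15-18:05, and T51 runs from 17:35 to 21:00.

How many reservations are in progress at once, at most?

3

Walk through starts and ends in time order (an end at T is processed before a start at T):
07:00 start T47 → 1
08:10 start T48 → 2
08:25 start T49 → 3
10:00 end T48 → 2
11:25 end T49 → 1
12:20 end T47 → 0
16:15 start T50 → 1
17:35 start T51 → 2
18:05 end T50 → 1
21:00 end T51 → 0
Peak is 3, at 08:25 (T47, T48, T49).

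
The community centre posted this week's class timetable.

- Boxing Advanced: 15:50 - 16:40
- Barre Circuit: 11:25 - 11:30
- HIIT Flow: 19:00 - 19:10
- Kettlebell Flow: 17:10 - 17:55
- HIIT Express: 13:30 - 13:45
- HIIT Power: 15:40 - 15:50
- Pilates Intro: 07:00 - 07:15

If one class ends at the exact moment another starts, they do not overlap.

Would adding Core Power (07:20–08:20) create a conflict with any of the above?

Pilates Intro: ends 07:15 at or before Core Power starts 07:20 → clear.
Barre Circuit: starts 11:25 at or after Core Power ends 08:20 → clear.
HIIT Express: starts 13:30 at or after Core Power ends 08:20 → clear.
HIIT Power: starts 15:40 at or after Core Power ends 08:20 → clear.
Boxing Advanced: starts 15:50 at or after Core Power ends 08:20 → clear.
Kettlebell Flow: starts 17:10 at or after Core Power ends 08:20 → clear.
HIIT Flow: starts 19:00 at or after Core Power ends 08:20 → clear.

No — it doesn't clash with anything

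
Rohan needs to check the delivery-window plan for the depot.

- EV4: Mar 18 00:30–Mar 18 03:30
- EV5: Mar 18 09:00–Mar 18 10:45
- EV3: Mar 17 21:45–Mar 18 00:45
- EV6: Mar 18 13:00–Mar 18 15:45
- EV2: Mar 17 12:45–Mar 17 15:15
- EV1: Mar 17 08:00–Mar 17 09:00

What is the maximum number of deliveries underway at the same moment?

2

Walk through starts and ends in time order (an end at T is processed before a start at T):
Mar 17 08:00 start EV1 → 1
Mar 17 09:00 end EV1 → 0
Mar 17 12:45 start EV2 → 1
Mar 17 15:15 end EV2 → 0
Mar 17 21:45 start EV3 → 1
Mar 18 00:30 start EV4 → 2
Mar 18 00:45 end EV3 → 1
Mar 18 03:30 end EV4 → 0
Mar 18 09:00 start EV5 → 1
Mar 18 10:45 end EV5 → 0
Mar 18 13:00 start EV6 → 1
Mar 18 15:45 end EV6 → 0
Peak is 2, at Mar 18 00:30 (EV3, EV4).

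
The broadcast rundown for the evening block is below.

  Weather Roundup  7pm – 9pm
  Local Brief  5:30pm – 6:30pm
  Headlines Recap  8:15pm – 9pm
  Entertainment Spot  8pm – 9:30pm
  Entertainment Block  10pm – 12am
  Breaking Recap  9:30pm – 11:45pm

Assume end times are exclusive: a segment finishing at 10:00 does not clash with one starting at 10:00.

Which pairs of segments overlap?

Breaking Recap & Entertainment Block, Entertainment Spot & Headlines Recap, Entertainment Spot & Weather Roundup, Headlines Recap & Weather Roundup

Sorted by start: Local Brief, Weather Roundup, Entertainment Spot, Headlines Recap, Breaking Recap, Entertainment Block.
Weather Roundup starts after Local Brief ends, so Local Brief has no further overlaps.
Entertainment Spot starts before Weather Roundup ends → Weather Roundup and Entertainment Spot overlap.
Headlines Recap starts before Weather Roundup ends → Weather Roundup and Headlines Recap overlap.
Breaking Recap starts after Weather Roundup ends, so Weather Roundup has no further overlaps.
Headlines Recap starts before Entertainment Spot ends → Entertainment Spot and Headlines Recap overlap.
Breaking Recap starts exactly when Entertainment Spot ends (back-to-back, no overlap), so Entertainment Spot has no further overlaps.
Breaking Recap starts after Headlines Recap ends, so Headlines Recap has no further overlaps.
Entertainment Block starts before Breaking Recap ends → Breaking Recap and Entertainment Block overlap.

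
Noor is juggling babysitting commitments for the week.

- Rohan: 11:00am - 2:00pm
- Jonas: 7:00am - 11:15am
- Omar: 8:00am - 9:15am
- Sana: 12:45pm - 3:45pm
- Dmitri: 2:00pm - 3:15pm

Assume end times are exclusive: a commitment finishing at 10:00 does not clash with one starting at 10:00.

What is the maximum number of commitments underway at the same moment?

Walk through starts and ends in time order (an end at T is processed before a start at T):
7:00am start Jonas → 1
8:00am start Omar → 2
9:15am end Omar → 1
11:00am start Rohan → 2
11:15am end Jonas → 1
12:45pm start Sana → 2
2:00pm end Rohan → 1
2:00pm start Dmitri → 2
3:15pm end Dmitri → 1
3:45pm end Sana → 0
Peak is 2, at 8:00am (Jonas, Omar).

2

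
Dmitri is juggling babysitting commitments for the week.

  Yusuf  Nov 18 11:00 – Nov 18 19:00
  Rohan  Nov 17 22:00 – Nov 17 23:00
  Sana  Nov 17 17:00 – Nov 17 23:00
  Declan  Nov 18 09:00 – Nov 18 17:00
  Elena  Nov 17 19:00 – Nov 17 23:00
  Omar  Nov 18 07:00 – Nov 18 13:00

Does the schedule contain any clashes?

Two intervals overlap when each starts before the other ends.
Sorted by start: Sana, Elena, Rohan, Omar, Declan, Yusuf.
Elena starts before Sana ends → Sana and Elena overlap.
That's a conflict, so the schedule is not conflict-free.

Yes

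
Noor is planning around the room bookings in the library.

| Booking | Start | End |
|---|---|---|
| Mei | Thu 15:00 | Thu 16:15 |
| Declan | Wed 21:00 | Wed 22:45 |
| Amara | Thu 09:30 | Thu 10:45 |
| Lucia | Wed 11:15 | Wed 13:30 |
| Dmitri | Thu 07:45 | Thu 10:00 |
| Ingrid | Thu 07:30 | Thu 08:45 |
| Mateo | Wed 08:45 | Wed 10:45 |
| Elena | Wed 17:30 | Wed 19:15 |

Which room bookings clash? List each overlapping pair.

Two intervals overlap when each starts before the other ends.
Sorted by start: Mateo, Lucia, Elena, Declan, Ingrid, Dmitri, Amara, Mei.
Lucia starts after Mateo ends, so Mateo has no further overlaps.
Elena starts after Lucia ends, so Lucia has no further overlaps.
Declan starts after Elena ends, so Elena has no further overlaps.
Ingrid starts after Declan ends, so Declan has no further overlaps.
Dmitri starts before Ingrid ends → Ingrid and Dmitri overlap.
Amara starts after Ingrid ends, so Ingrid has no further overlaps.
Amara starts before Dmitri ends → Dmitri and Amara overlap.
Mei starts after Dmitri ends.
Mei starts after Amara ends.

Amara & Dmitri, Dmitri & Ingrid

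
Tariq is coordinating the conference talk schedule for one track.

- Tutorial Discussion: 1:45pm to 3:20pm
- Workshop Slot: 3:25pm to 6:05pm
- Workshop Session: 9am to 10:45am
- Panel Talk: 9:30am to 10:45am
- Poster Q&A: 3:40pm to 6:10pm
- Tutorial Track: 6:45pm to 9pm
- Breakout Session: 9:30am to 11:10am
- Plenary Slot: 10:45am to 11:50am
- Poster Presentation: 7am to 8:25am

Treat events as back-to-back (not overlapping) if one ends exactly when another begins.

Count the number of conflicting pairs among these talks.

Sorted by start: Poster Presentation, Workshop Session, Panel Talk, Breakout Session, Plenary Slot, Tutorial Discussion, Workshop Slot, Poster Q&A, Tutorial Track.
Workshop Session starts after Poster Presentation ends — done with Poster Presentation.
Panel Talk starts before Workshop Session ends → Workshop Session and Panel Talk overlap.
Breakout Session starts before Workshop Session ends → Workshop Session and Breakout Session overlap.
Plenary Slot starts exactly when Workshop Session ends (back-to-back, no overlap) — done with Workshop Session.
Breakout Session starts before Panel Talk ends → Panel Talk and Breakout Session overlap.
Plenary Slot starts exactly when Panel Talk ends (back-to-back, no overlap) — done with Panel Talk.
Plenary Slot starts before Breakout Session ends → Breakout Session and Plenary Slot overlap.
Tutorial Discussion starts after Breakout Session ends — done with Breakout Session.
Tutorial Discussion starts after Plenary Slot ends — done with Plenary Slot.
Workshop Slot starts after Tutorial Discussion ends — done with Tutorial Discussion.
Poster Q&A starts before Workshop Slot ends → Workshop Slot and Poster Q&A overlap.
Tutorial Track starts after Workshop Slot ends.
Tutorial Track starts after Poster Q&A ends.
Overlapping pairs: Breakout Session & Panel Talk, Breakout Session & Plenary Slot, Breakout Session & Workshop Session, Panel Talk & Workshop Session, Poster Q&A & Workshop Slot — 5 in total.

5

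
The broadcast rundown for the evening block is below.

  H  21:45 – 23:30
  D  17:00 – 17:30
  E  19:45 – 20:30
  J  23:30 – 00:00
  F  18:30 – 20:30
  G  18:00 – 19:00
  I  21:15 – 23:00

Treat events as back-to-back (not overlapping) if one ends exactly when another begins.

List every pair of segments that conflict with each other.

E & F, F & G, H & I

Check each pair: they overlap iff neither finishes before the other starts.
Sorted by start: D, G, F, E, I, H, J.
G starts after D ends — done with D.
F starts before G ends → G and F overlap.
E starts after G ends — done with G.
E starts before F ends → F and E overlap.
I starts after F ends — done with F.
I starts after E ends — done with E.
H starts before I ends → I and H overlap.
J starts after I ends.
J starts exactly when H ends (back-to-back, no overlap).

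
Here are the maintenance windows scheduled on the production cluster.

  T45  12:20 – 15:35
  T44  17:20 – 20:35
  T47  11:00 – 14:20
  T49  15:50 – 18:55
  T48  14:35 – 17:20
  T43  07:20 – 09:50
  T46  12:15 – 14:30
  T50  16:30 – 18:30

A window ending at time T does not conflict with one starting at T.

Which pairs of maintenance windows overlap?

Sorted by start: T43, T47, T46, T45, T48, T49, T50, T44.
T47 starts after T43 ends — done with T43.
T46 starts before T47 ends → T47 and T46 overlap.
T45 starts before T47 ends → T47 and T45 overlap.
T48 starts after T47 ends — done with T47.
T45 starts before T46 ends → T46 and T45 overlap.
T48 starts after T46 ends — done with T46.
T48 starts before T45 ends → T45 and T48 overlap.
T49 starts after T45 ends — done with T45.
T49 starts before T48 ends → T48 and T49 overlap.
T50 starts before T48 ends → T48 and T50 overlap.
T44 starts exactly when T48 ends (back-to-back, no overlap).
T50 starts before T49 ends → T49 and T50 overlap.
T44 starts before T49 ends → T49 and T44 overlap.
T44 starts before T50 ends → T50 and T44 overlap.

T44 & T49, T44 & T50, T45 & T46, T45 & T47, T45 & T48, T46 & T47, T48 & T49, T48 & T50, T49 & T50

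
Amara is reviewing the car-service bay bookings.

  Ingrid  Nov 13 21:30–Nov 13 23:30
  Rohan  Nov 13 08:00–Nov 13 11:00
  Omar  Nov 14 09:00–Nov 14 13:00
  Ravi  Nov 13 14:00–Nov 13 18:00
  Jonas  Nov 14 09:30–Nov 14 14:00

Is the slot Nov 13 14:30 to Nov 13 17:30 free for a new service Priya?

No — it overlaps Ravi

Rohan: ends Nov 13 11:00 at or before Priya starts Nov 13 14:30 → clear.
Ravi: starts Nov 13 14:00 before Priya ends Nov 13 17:30, and ends Nov 13 18:00 after Priya starts Nov 13 14:30 → overlap.
Ingrid: starts Nov 13 21:30 at or after Priya ends Nov 13 17:30 → clear.
Omar: starts Nov 14 09:00 at or after Priya ends Nov 13 17:30 → clear.
Jonas: starts Nov 14 09:30 at or after Priya ends Nov 13 17:30 → clear.
Priya overlaps Ravi.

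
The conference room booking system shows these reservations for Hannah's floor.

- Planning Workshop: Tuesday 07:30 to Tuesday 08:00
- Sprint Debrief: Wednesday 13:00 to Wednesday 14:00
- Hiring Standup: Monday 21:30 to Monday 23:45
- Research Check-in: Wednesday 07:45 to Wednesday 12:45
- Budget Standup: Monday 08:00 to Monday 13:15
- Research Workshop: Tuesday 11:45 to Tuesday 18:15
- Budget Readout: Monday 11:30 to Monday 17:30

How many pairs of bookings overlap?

1

Two intervals overlap when each starts before the other ends.
Sorted by start: Budget Standup, Budget Readout, Hiring Standup, Planning Workshop, Research Workshop, Research Check-in, Sprint Debrief.
Budget Readout starts before Budget Standup ends → Budget Standup and Budget Readout overlap.
Hiring Standup starts after Budget Standup ends — done with Budget Standup.
Hiring Standup starts after Budget Readout ends — done with Budget Readout.
Planning Workshop starts after Hiring Standup ends — done with Hiring Standup.
Research Workshop starts after Planning Workshop ends — done with Planning Workshop.
Research Check-in starts after Research Workshop ends — done with Research Workshop.
Sprint Debrief starts after Research Check-in ends.
Overlapping pairs: Budget Readout & Budget Standup — 1 in total.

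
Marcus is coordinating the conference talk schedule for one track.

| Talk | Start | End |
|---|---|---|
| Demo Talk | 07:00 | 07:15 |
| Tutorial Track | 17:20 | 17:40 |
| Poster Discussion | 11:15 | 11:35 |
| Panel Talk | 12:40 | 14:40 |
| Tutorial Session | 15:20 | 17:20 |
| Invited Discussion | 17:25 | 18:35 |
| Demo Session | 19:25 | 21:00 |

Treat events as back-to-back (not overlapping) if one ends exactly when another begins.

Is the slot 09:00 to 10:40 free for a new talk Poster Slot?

Yes — the slot is free

Demo Talk: ends 07:15 at or before Poster Slot starts 09:00 → clear.
Poster Discussion: starts 11:15 at or after Poster Slot ends 10:40 → clear.
Panel Talk: starts 12:40 at or after Poster Slot ends 10:40 → clear.
Tutorial Session: starts 15:20 at or after Poster Slot ends 10:40 → clear.
Tutorial Track: starts 17:20 at or after Poster Slot ends 10:40 → clear.
Invited Discussion: starts 17:25 at or after Poster Slot ends 10:40 → clear.
Demo Session: starts 19:25 at or after Poster Slot ends 10:40 → clear.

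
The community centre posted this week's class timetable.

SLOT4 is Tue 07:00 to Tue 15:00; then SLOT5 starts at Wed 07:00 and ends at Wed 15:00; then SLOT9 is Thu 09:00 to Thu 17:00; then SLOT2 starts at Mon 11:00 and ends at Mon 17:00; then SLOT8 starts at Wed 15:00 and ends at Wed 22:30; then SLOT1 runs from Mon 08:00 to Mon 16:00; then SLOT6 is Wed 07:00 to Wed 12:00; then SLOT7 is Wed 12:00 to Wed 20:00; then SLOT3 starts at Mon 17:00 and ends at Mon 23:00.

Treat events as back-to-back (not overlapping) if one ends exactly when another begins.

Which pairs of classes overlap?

Sorted by start: SLOT1, SLOT2, SLOT3, SLOT4, SLOT5, SLOT6, SLOT7, SLOT8, SLOT9.
SLOT2 starts before SLOT1 ends → SLOT1 and SLOT2 overlap.
SLOT3 starts after SLOT1 ends — done with SLOT1.
SLOT3 starts exactly when SLOT2 ends (back-to-back, no overlap) — done with SLOT2.
SLOT4 starts after SLOT3 ends — done with SLOT3.
SLOT5 starts after SLOT4 ends — done with SLOT4.
SLOT6 starts before SLOT5 ends → SLOT5 and SLOT6 overlap.
SLOT7 starts before SLOT5 ends → SLOT5 and SLOT7 overlap.
SLOT8 starts exactly when SLOT5 ends (back-to-back, no overlap) — done with SLOT5.
SLOT7 starts exactly when SLOT6 ends (back-to-back, no overlap) — done with SLOT6.
SLOT8 starts before SLOT7 ends → SLOT7 and SLOT8 overlap.
SLOT9 starts after SLOT7 ends.
SLOT9 starts after SLOT8 ends.

SLOT1 & SLOT2, SLOT5 & SLOT6, SLOT5 & SLOT7, SLOT7 & SLOT8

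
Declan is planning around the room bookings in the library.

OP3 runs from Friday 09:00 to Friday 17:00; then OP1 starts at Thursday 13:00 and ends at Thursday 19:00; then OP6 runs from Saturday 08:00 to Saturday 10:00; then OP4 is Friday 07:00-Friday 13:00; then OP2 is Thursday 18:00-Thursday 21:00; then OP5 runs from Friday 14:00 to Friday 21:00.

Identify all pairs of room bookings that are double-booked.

OP1 & OP2, OP3 & OP4, OP3 & OP5

Sorted by start: OP1, OP2, OP4, OP3, OP5, OP6.
OP2 starts before OP1 ends → OP1 and OP2 overlap.
OP4 starts after OP1 ends — done with OP1.
OP4 starts after OP2 ends — done with OP2.
OP3 starts before OP4 ends → OP4 and OP3 overlap.
OP5 starts after OP4 ends — done with OP4.
OP5 starts before OP3 ends → OP3 and OP5 overlap.
OP6 starts after OP3 ends.
OP6 starts after OP5 ends.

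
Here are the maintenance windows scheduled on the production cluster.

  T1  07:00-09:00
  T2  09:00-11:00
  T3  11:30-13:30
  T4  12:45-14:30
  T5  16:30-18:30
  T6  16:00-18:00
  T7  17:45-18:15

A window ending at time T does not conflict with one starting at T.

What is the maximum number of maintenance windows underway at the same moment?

3

Walk through starts and ends in time order (an end at T is processed before a start at T):
07:00 start T1 → 1
09:00 end T1 → 0
09:00 start T2 → 1
11:00 end T2 → 0
11:30 start T3 → 1
12:45 start T4 → 2
13:30 end T3 → 1
14:30 end T4 → 0
16:00 start T6 → 1
16:30 start T5 → 2
17:45 start T7 → 3
18:00 end T6 → 2
18:15 end T7 → 1
18:30 end T5 → 0
Peak is 3, at 17:45 (T5, T6, T7).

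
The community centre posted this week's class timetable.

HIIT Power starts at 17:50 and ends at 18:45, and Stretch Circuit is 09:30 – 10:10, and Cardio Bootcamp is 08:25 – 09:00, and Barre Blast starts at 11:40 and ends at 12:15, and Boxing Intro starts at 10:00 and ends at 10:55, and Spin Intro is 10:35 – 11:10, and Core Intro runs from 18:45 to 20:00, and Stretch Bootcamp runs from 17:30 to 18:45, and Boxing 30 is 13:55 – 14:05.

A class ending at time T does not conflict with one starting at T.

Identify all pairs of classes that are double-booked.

Boxing Intro & Spin Intro, Boxing Intro & Stretch Circuit, HIIT Power & Stretch Bootcamp

Sorted by start: Cardio Bootcamp, Stretch Circuit, Boxing Intro, Spin Intro, Barre Blast, Boxing 30, Stretch Bootcamp, HIIT Power, Core Intro.
Stretch Circuit starts after Cardio Bootcamp ends, so Cardio Bootcamp has no further overlaps.
Boxing Intro starts before Stretch Circuit ends → Stretch Circuit and Boxing Intro overlap.
Spin Intro starts after Stretch Circuit ends, so Stretch Circuit has no further overlaps.
Spin Intro starts before Boxing Intro ends → Boxing Intro and Spin Intro overlap.
Barre Blast starts after Boxing Intro ends, so Boxing Intro has no further overlaps.
Barre Blast starts after Spin Intro ends, so Spin Intro has no further overlaps.
Boxing 30 starts after Barre Blast ends, so Barre Blast has no further overlaps.
Stretch Bootcamp starts after Boxing 30 ends, so Boxing 30 has no further overlaps.
HIIT Power starts before Stretch Bootcamp ends → Stretch Bootcamp and HIIT Power overlap.
Core Intro starts exactly when Stretch Bootcamp ends (back-to-back, no overlap).
Core Intro starts exactly when HIIT Power ends (back-to-back, no overlap).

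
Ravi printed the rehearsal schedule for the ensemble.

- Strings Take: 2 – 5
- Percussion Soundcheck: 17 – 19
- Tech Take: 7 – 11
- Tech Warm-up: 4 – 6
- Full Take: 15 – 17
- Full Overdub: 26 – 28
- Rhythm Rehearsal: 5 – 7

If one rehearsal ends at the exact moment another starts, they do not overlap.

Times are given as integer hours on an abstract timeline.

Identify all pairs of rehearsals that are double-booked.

Sorted by start: Strings Take, Tech Warm-up, Rhythm Rehearsal, Tech Take, Full Take, Percussion Soundcheck, Full Overdub.
Tech Warm-up starts before Strings Take ends → Strings Take and Tech Warm-up overlap.
Rhythm Rehearsal starts exactly when Strings Take ends (back-to-back, no overlap), so Strings Take has no further overlaps.
Rhythm Rehearsal starts before Tech Warm-up ends → Tech Warm-up and Rhythm Rehearsal overlap.
Tech Take starts after Tech Warm-up ends, so Tech Warm-up has no further overlaps.
Tech Take starts exactly when Rhythm Rehearsal ends (back-to-back, no overlap), so Rhythm Rehearsal has no further overlaps.
Full Take starts after Tech Take ends, so Tech Take has no further overlaps.
Percussion Soundcheck starts exactly when Full Take ends (back-to-back, no overlap), so Full Take has no further overlaps.
Full Overdub starts after Percussion Soundcheck ends.

Rhythm Rehearsal & Tech Warm-up, Strings Take & Tech Warm-up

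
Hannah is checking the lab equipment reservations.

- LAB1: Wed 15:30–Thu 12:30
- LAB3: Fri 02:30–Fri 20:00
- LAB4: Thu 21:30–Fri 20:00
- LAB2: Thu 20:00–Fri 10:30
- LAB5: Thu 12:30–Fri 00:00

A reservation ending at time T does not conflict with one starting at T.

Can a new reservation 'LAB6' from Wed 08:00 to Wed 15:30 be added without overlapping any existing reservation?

LAB1: starts Wed 15:30 at or after LAB6 ends Wed 15:30 → clear.
LAB5: starts Thu 12:30 at or after LAB6 ends Wed 15:30 → clear.
LAB2: starts Thu 20:00 at or after LAB6 ends Wed 15:30 → clear.
LAB4: starts Thu 21:30 at or after LAB6 ends Wed 15:30 → clear.
LAB3: starts Fri 02:30 at or after LAB6 ends Wed 15:30 → clear.

Yes — the slot is free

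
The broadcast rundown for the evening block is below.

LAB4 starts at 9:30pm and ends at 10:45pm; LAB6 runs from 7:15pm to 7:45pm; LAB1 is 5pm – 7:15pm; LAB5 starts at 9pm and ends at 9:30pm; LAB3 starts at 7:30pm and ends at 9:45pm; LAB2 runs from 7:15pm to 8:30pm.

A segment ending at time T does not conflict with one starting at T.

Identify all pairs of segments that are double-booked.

Sorted by start: LAB1, LAB2, LAB6, LAB3, LAB5, LAB4.
LAB2 starts exactly when LAB1 ends (back-to-back, no overlap), so nothing later overlaps LAB1 either.
LAB6 starts before LAB2 ends → LAB2 and LAB6 overlap.
LAB3 starts before LAB2 ends → LAB2 and LAB3 overlap.
LAB5 starts after LAB2 ends, so nothing later overlaps LAB2 either.
LAB3 starts before LAB6 ends → LAB6 and LAB3 overlap.
LAB5 starts after LAB6 ends, so nothing later overlaps LAB6 either.
LAB5 starts before LAB3 ends → LAB3 and LAB5 overlap.
LAB4 starts before LAB3 ends → LAB3 and LAB4 overlap.
LAB4 starts exactly when LAB5 ends (back-to-back, no overlap).

LAB2 & LAB3, LAB2 & LAB6, LAB3 & LAB4, LAB3 & LAB5, LAB3 & LAB6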